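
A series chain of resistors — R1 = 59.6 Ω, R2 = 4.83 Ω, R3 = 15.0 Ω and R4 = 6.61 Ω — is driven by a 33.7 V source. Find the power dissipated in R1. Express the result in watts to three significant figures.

9.14 W

Since the resistors are in series they all carry the loop current I = V/R_total; the power in any one is I²R.
R_total = 59.6 + 4.83 + 15.0 + 6.61 = 86.04 Ω
I = V / R_total = 33.7 / 86.04 = 0.3917 A
P_R1 = I² × R1 = (0.3917)² × 59.6 = 9.143 W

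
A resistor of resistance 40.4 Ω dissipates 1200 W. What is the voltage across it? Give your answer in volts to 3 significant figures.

Rearranging the power relation for the two known quantities gives V = √(P R).
V = √(1200 × 40.4) = 220.2 V

220 V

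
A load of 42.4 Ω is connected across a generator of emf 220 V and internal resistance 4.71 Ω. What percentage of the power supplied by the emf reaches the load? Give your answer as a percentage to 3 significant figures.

90.0 %

η = P_load/(P_load+P_int) = I²R/(I²R+I²r) = R/(R+r) — the I² cancels for series elements.
η = R / (R + r) = 42.4 / (42.4 + 4.71) = 0.9000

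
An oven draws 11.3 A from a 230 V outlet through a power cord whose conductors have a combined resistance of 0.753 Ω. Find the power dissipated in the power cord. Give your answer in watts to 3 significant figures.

The power cord and load are in series, so the same current flows in both; the loss is I²R_line.
The power cord carries the full 11.3 A.
P_line = I² R_line = (11.30)² × 0.753 = 96.15 W

96.2 W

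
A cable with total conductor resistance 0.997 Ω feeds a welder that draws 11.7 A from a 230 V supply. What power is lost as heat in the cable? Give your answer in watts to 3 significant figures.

Line loss is just I²R for the cable — we know both I and R_line directly.
The cable carries the full 11.7 A.
P_line = I² R_line = (11.70)² × 0.997 = 136.5 W

136 W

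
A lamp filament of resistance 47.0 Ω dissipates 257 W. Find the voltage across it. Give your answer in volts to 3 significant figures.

From P = V I = I²R = V²/R, with the two given quantities we get V = √(P R).
V = √(257 × 47.0) = 109.9 V

110 V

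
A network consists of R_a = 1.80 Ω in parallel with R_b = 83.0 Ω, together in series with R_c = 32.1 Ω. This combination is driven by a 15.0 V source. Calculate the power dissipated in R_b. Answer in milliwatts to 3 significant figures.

First find R_p for the parallel pair, then treat R_p + R_c as a series loop.
R_p = (1.80×83.0)/(1.80+83.0) = 1.762 Ω
R_total = R_p + 32.1 = 1.762 + 32.1 = 33.86 Ω
I = V / R_total = 15.0 / 33.86 = 0.4430 A
Voltage across the parallel pair: V_p = I × R_p = 0.4430 × 1.762 = 0.7804 V
Use P = V²/R for R_b with V = V_p.
P_R_b = (0.7804)² / 83.0 = 0.007338 W

7.34 mW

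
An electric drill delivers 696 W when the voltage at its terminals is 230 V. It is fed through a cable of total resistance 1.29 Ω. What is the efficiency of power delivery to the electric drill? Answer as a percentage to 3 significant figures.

98.3 %

I = P / V = 696 / 230 = 3.026 A through the cable.
P_line = I² R_line = (3.026)² × 1.29 = 11.81 W
P_source = P_load + P_line = 696.0 + 11.81 = 707.8 W
η = P_load / P_source = 696.0 / 707.8 = 0.9833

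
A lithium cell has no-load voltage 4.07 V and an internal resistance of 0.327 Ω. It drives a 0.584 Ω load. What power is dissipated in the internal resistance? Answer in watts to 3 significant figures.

The internal resistance carries the same current as the load; P_int = I²r.
I = ε / (r + R) = 4.07 / (0.327 + 0.584) = 4.468 A
P_int = I² r = (4.468)² × 0.327 = 6.527 W

6.53 W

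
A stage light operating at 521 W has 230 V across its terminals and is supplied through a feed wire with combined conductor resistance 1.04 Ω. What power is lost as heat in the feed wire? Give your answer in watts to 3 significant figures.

Only the current and the line resistance are needed for the I²R loss.
I = P / V = 521 / 230 = 2.265 A through the feed wire.
P_line = I² R_line = (2.265)² × 1.04 = 5.336 W

5.34 W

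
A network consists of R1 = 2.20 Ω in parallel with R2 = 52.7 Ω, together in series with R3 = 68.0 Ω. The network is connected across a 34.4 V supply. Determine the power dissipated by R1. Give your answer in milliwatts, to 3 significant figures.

488 mW

Reduce the parallel combination to a single R_p; the circuit then becomes R_p in series with the remaining resistor.
R_p = (2.20×52.7)/(2.20+52.7) = 2.112 Ω
R_total = R_p + 68.0 = 2.112 + 68.0 = 70.11 Ω
I = V / R_total = 34.4 / 70.11 = 0.4906 A
Voltage across the parallel pair: V_p = I × R_p = 0.4906 × 2.112 = 1.036 V
R1 has V_p across it, so P = V_p²/R1.
P_R1 = (1.036)² / 2.20 = 0.4880 W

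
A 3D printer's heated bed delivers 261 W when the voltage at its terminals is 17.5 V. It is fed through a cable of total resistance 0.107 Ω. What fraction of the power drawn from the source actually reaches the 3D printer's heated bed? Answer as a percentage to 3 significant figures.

I = P / V = 261 / 17.5 = 14.91 A through the cable.
P_line = I² R_line = (14.91)² × 0.107 = 23.80 W
P_source = P_load + P_line = 261.0 + 23.80 = 284.8 W
η = P_load / P_source = 261.0 / 284.8 = 0.9164

91.6 %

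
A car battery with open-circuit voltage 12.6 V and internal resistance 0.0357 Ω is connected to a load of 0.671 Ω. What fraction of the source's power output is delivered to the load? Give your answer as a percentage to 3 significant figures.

94.9 %

η = P_load/(P_load+P_int) = I²R/(I²R+I²r) = R/(R+r) — the I² cancels for series elements.
η = R / (R + r) = 0.671 / (0.671 + 0.0357) = 0.9495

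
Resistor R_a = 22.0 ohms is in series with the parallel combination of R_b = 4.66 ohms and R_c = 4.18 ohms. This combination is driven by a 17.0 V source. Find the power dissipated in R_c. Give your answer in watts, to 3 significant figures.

First combine the parallel branches into one equivalent R_p, then R_a + R_p is a series pair.
R_p = (4.66×4.18)/(4.66+4.18) = 2.203 Ω
R_total = 22.0 + 2.203 = 24.20 Ω
I = V / R_total = 17.0 / 24.20 = 0.7024 A
Voltage across the parallel pair: V_p = I × R_p = 0.7024 × 2.203 = 1.548 V
With V_p across R_c, its power is V_p²/R_c.
P_R_c = (1.548)² / 4.18 = 0.5730 W

0.573 W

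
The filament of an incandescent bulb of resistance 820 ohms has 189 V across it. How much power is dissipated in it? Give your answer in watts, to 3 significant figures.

43.6 W

With V across and R both known, P = V²/R gives the dissipation directly.
P = (189 V)² / 820 Ω = 43.56 W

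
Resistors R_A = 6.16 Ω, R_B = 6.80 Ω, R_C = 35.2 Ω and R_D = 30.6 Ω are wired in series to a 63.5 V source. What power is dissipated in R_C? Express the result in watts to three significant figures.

22.9 W

In a series string the same current flows through every resistor — find that current, then P = I²R for the one we want.
R_total = 6.16 + 6.80 + 35.2 + 30.6 = 78.76 Ω
I = V / R_total = 63.5 / 78.76 = 0.8062 A
P_R_C = I² × R_C = (0.8062)² × 35.2 = 22.88 W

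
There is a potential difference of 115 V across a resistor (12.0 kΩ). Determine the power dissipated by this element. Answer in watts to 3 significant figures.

1.10 W

V and R are stated; P = V²/R avoids computing the current.
P = (115 V)² / 12000 Ω = 1.102 W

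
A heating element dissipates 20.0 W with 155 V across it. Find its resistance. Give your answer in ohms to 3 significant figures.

Rearranging the power relation for the two known quantities gives R = V² / P.
R = (155)² / 20.0 = 1201 Ω

1200 Ω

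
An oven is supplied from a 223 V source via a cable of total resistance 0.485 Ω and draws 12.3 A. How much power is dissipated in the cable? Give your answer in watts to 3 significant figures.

Line loss is just I²R for the cable — we know both I and R_line directly.
The cable carries the full 12.3 A.
P_line = I² R_line = (12.30)² × 0.485 = 73.38 W

73.4 W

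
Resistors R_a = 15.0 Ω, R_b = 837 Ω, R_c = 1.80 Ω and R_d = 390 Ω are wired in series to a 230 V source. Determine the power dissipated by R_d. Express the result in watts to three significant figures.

13.3 W

Every series element carries the same I. Get I from the total resistance, then P = I² × R_d.
R_total = 15.0 + 837 + 1.80 + 390 = 1244 Ω
I = V / R_total = 230 / 1244 = 0.1849 A
P_R_d = I² × R_d = (0.1849)² × 390 = 13.34 W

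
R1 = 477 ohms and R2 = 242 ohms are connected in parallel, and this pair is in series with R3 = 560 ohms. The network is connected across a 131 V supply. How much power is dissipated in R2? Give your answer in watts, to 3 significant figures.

Reduce the parallel combination to a single R_p; the circuit then becomes R_p in series with the remaining resistor.
R_p = (477×242)/(477+242) = 160.5 Ω
R_total = R_p + 560 = 160.5 + 560 = 720.5 Ω
I = V / R_total = 131 / 720.5 = 0.1818 A
Voltage across the parallel pair: V_p = I × R_p = 0.1818 × 160.5 = 29.19 V
R2 has V_p across it, so P = V_p²/R2.
P_R2 = (29.19)² / 242 = 3.521 W

3.52 W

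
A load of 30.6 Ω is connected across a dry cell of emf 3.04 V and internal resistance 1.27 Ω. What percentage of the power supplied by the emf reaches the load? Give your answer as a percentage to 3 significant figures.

Efficiency is P_load / P_total. With a series r and R sharing the same I, P = I²R for each, so η = R/(R+r).
η = R / (R + r) = 30.6 / (30.6 + 1.27) = 0.9602

96.0 %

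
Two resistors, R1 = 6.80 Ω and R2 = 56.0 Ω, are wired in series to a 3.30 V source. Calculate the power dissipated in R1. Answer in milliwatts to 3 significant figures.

18.8 mW

In a series string the same current flows through every resistor — find that current, then P = I²R for the one we want.
R_total = 6.80 + 56.0 = 62.80 Ω
I = V / R_total = 3.30 / 62.80 = 0.05255 A
P_R1 = I² × R1 = (0.05255)² × 6.80 = 0.01878 W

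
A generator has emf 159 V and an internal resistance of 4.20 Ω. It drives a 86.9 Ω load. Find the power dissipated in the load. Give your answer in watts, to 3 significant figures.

265 W

With r and R in series, I = ε/(r+R); the load dissipates I²R.
I = ε / (r + R) = 159 / (4.20 + 86.9) = 1.745 A
P_load = I² R = (1.745)² × 86.9 = 264.7 W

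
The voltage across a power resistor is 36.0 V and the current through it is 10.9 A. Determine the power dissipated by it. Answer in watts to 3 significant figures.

392 W

V and I are known directly — P = V I, no intermediate step needed.
P = 36.0 V × 10.90 A = 392.4 W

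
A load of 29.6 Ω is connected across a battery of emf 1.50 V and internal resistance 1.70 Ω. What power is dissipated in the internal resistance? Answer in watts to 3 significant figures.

0.00390 W

The internal resistance carries the same current as the load; P_int = I²r.
I = ε / (r + R) = 1.50 / (1.70 + 29.6) = 0.04792 A
P_int = I² r = (0.04792)² × 1.70 = 0.003904 W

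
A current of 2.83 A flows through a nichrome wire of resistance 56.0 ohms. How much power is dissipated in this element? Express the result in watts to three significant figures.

With I and R stated, P = I²R applies in one step.
P = (2.830 A)² × 56.0 Ω = 448.5 W

448 W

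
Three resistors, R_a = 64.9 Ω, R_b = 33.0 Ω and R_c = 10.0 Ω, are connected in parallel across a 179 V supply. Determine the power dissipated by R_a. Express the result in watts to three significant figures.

494 W

The supply voltage appears across each parallel branch — just use P = V²/R_a.
P_R_a = V² / R_a = (179)² / 64.9 Ω = 493.7 W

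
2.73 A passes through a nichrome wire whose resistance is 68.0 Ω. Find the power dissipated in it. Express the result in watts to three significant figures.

507 W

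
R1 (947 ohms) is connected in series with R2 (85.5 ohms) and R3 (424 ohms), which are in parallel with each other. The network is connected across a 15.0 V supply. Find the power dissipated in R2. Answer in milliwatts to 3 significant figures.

Replace R2 and R3 with their parallel equivalent so the circuit becomes R1 in series with R_p.
R_p = (85.5×424)/(85.5+424) = 71.15 Ω
R_total = 947 + 71.15 = 1018 Ω
I = V / R_total = 15.0 / 1018 = 0.01473 A
Voltage across the parallel pair: V_p = I × R_p = 0.01473 × 71.15 = 1.048 V
R2 is across V_p, so use P = V²/R for that branch.
P_R2 = (1.048)² / 85.5 = 0.01285 W

12.9 mW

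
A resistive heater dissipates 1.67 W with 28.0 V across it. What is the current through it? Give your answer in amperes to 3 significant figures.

Inverting the appropriate power form: I = P / V.
I = 1.67 / 28.0 = 0.05964 A

0.0596 A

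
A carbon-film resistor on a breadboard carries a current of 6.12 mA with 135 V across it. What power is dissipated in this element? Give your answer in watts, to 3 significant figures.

Both the voltage across and the current through the element are known, so P = V I applies directly.
P = 135 V × 0.006120 A = 0.8262 W

0.826 W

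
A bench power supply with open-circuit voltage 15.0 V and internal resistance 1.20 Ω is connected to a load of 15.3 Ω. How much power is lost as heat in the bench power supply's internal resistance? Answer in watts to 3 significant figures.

0.992 W

Internal loss is I²r, with I set by the total series resistance r+R.
I = ε / (r + R) = 15.0 / (1.20 + 15.3) = 0.9091 A
P_int = I² r = (0.9091)² × 1.20 = 0.9917 W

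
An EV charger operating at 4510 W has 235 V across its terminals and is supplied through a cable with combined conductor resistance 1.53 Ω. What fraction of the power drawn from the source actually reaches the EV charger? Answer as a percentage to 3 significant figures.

I = P / V = 4510 / 235 = 19.19 A through the cable.
P_line = I² R_line = (19.19)² × 1.53 = 563.5 W
P_source = P_load + P_line = 4510 + 563.5 = 5074 W
η = P_load / P_source = 4510 / 5074 = 0.8889

88.9 %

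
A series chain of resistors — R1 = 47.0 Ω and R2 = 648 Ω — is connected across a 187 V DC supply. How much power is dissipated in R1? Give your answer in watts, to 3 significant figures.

The current is common to all series resistors; compute it, then apply P = I²R for the target.
R_total = 47.0 + 648 = 695.0 Ω
I = V / R_total = 187 / 695.0 = 0.2691 A
P_R1 = I² × R1 = (0.2691)² × 47.0 = 3.403 W

3.40 W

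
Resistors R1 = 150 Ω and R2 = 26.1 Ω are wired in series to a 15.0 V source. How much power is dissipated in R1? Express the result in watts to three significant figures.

The current is common to all series resistors; compute it, then apply P = I²R for the target.
R_total = 150 + 26.1 = 176.1 Ω
I = V / R_total = 15.0 / 176.1 = 0.08518 A
P_R1 = I² × R1 = (0.08518)² × 150 = 1.088 W

1.09 W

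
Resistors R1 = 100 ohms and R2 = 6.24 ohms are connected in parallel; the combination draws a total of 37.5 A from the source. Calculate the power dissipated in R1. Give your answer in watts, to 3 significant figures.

The branches share the same voltage, but only the total current is given — find V from the equivalent resistance first.
1/R_eq = 1/100 + 1/6.24 ⇒ R_eq = 5.873 Ω
V = I_total × R_eq = 37.50 × 5.873 = 220.3 V
P_R1 = V² / R1 = (220.3)² / 100 = 485.1 W

485 W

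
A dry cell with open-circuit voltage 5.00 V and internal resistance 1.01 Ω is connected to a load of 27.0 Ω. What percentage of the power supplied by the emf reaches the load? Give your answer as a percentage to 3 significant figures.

Efficiency is P_load / P_total. With a series r and R sharing the same I, P = I²R for each, so η = R/(R+r).
η = R / (R + r) = 27.0 / (27.0 + 1.01) = 0.9639

96.4 %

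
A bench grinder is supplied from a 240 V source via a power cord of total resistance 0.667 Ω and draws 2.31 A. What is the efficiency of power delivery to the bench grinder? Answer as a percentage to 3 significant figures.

99.4 %

The power cord carries the full 2.31 A.
P_line = I² R_line = (2.310)² × 0.667 = 3.559 W
P_source = V I = 240 × 2.310 = 554.4 W; P_load = 550.8 W
η = P_load / P_source = 550.8 / 554.4 = 0.9936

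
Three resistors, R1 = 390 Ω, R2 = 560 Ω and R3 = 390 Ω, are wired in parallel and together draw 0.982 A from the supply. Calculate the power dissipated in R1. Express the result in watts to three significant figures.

The branches share the same voltage, but only the total current is given — find V from the equivalent resistance first.
1/R_eq = 1/390 + 1/560 + 1/390 ⇒ R_eq = 144.6 Ω
V = I_total × R_eq = 0.9820 × 144.6 = 142.0 V
P_R1 = V² / R1 = (142.0)² / 390 = 51.73 W

51.7 W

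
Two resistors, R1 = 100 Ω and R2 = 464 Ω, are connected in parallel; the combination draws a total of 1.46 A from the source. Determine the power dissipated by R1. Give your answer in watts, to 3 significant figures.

Only the total current is stated, so first find the parallel equivalent to get the voltage across the combination.
1/R_eq = 1/100 + 1/464 ⇒ R_eq = 82.27 Ω
V = I_total × R_eq = 1.460 × 82.27 = 120.1 V
P_R1 = V² / R1 = (120.1)² / 100 = 144.3 W

144 W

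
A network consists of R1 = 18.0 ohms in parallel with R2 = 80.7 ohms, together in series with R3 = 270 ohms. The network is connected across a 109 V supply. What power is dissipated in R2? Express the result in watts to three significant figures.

0.393 W

Reduce the parallel combination to a single R_p; the circuit then becomes R_p in series with the remaining resistor.
R_p = (18.0×80.7)/(18.0+80.7) = 14.72 Ω
R_total = R_p + 270 = 14.72 + 270 = 284.7 Ω
I = V / R_total = 109 / 284.7 = 0.3828 A
Voltage across the parallel pair: V_p = I × R_p = 0.3828 × 14.72 = 5.634 V
R2 sits across V_p; its power is V_p²/R.
P_R2 = (5.634)² / 80.7 = 0.3934 W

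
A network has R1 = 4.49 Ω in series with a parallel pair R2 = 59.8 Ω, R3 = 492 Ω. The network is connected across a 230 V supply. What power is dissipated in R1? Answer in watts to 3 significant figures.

71.1 W

Reduce the parallel pair to R_p first; the network is then a simple series string.
R_p = (59.8×492)/(59.8+492) = 53.32 Ω
R_total = 4.49 + 53.32 = 57.81 Ω
I = V / R_total = 230 / 57.81 = 3.979 A
R1 carries the full series current, so P = I²R.
P_R1 = (3.979)² × 4.49 = 71.07 W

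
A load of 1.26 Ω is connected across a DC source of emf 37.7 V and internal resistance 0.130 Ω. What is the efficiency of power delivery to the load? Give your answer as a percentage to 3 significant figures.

90.6 %

The source delivers εI, of which I²R reaches the load and I²r is lost; since I is common, η = R/(R+r).
η = R / (R + r) = 1.26 / (1.26 + 0.130) = 0.9065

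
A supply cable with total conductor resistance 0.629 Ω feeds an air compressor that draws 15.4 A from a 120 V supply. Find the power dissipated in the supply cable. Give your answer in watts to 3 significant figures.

The supply cable is a series resistance carrying the load current; its dissipation is I²R_line.
The supply cable carries the full 15.4 A.
P_line = I² R_line = (15.40)² × 0.629 = 149.2 W

149 W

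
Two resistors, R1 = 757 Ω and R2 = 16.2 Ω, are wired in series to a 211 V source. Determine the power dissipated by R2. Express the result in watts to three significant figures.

Every series element carries the same I. Get I from the total resistance, then P = I² × R2.
R_total = 757 + 16.2 = 773.2 Ω
I = V / R_total = 211 / 773.2 = 0.2729 A
P_R2 = I² × R2 = (0.2729)² × 16.2 = 1.206 W

1.21 W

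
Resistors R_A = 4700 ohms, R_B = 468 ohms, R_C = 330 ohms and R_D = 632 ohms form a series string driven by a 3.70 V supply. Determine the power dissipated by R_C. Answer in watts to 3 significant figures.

The current is common to all series resistors; compute it, then apply P = I²R for the target.
R_total = 4700 + 468 + 330 + 632 = 6130 Ω
I = V / R_total = 3.70 / 6130 = 0.0006036 A
P_R_C = I² × R_C = (0.0006036)² × 330 = 0.0001202 W

0.000120 W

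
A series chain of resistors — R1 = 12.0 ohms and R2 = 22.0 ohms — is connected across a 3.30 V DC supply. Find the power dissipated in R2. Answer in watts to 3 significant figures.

Series elements share the same current, so find I first, then use P = I²R.
R_total = 12.0 + 22.0 = 34.00 Ω
I = V / R_total = 3.30 / 34.00 = 0.09706 A
P_R2 = I² × R2 = (0.09706)² × 22.0 = 0.2072 W

0.207 W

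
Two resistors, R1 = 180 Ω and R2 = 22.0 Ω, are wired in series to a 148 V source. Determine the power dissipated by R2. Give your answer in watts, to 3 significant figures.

The current is common to all series resistors; compute it, then apply P = I²R for the target.
R_total = 180 + 22.0 = 202.0 Ω
I = V / R_total = 148 / 202.0 = 0.7327 A
P_R2 = I² × R2 = (0.7327)² × 22.0 = 11.81 W

11.8 W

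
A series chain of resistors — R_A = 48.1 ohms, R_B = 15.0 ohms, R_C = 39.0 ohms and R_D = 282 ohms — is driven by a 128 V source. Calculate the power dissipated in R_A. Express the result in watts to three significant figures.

Every series element carries the same I. Get I from the total resistance, then P = I² × R_A.
R_total = 48.1 + 15.0 + 39.0 + 282 = 384.1 Ω
I = V / R_total = 128 / 384.1 = 0.3332 A
P_R_A = I² × R_A = (0.3332)² × 48.1 = 5.342 W

5.34 W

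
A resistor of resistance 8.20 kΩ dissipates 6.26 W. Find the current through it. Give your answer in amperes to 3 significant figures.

From P = V I = I²R = V²/R, with the two given quantities we get I = √(P / R).
I = √(6.26 / 8200) = 0.02763 A

0.0276 A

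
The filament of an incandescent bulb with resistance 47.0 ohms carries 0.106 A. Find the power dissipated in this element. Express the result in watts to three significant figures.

0.528 W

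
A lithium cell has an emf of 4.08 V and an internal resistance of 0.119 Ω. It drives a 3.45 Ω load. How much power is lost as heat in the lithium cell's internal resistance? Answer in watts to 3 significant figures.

0.156 W

r is in series with the load, so it carries the full circuit current — the loss in it is I²r.
I = ε / (r + R) = 4.08 / (0.119 + 3.45) = 1.143 A
P_int = I² r = (1.143)² × 0.119 = 0.1555 W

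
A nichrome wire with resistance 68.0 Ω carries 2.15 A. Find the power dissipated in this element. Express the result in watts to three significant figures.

With I and R stated, P = I²R applies in one step.
P = (2.150 A)² × 68.0 Ω = 314.3 W

314 W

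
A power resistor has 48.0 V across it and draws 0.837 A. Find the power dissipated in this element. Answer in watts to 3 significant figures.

V and I are known directly — P = V I, no intermediate step needed.
P = 48.0 V × 0.8370 A = 40.18 W

40.2 W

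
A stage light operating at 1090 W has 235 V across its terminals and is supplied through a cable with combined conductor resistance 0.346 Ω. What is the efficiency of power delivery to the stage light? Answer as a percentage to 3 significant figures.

99.3 %

I = P / V = 1090 / 235 = 4.638 A through the cable.
P_line = I² R_line = (4.638)² × 0.346 = 7.444 W
P_source = P_load + P_line = 1090 + 7.444 = 1097 W
η = P_load / P_source = 1090 / 1097 = 0.9932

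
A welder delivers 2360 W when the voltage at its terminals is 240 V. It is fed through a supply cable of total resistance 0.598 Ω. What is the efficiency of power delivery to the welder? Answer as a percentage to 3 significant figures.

I = P / V = 2360 / 240 = 9.833 A through the supply cable.
P_line = I² R_line = (9.833)² × 0.598 = 57.82 W
P_source = P_load + P_line = 2360 + 57.82 = 2418 W
η = P_load / P_source = 2360 / 2418 = 0.9761

97.6 %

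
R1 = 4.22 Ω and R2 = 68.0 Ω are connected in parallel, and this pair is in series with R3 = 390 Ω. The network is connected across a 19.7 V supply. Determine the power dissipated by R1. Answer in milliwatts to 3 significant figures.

9.35 mW

Combine R1 and R2 into their parallel equivalent first, reducing the network to two series resistors.
R_p = (4.22×68.0)/(4.22+68.0) = 3.973 Ω
R_total = R_p + 390 = 3.973 + 390 = 394.0 Ω
I = V / R_total = 19.7 / 394.0 = 0.05000 A
Voltage across the parallel pair: V_p = I × R_p = 0.05000 × 3.973 = 0.1987 V
Use P = V²/R for R1 with V = V_p.
P_R1 = (0.1987)² / 4.22 = 0.009354 W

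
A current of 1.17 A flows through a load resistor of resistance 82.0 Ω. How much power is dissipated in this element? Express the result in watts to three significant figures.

112 W

With I and R stated, P = I²R applies in one step.
P = (1.170 A)² × 82.0 Ω = 112.2 W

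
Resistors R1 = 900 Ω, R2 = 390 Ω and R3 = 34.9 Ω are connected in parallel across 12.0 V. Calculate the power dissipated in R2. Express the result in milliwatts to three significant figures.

Parallel branches share the same voltage; P = V²/R gives the branch power in one step.
P_R2 = V² / R2 = (12.0)² / 390 Ω = 0.3692 W

369 mW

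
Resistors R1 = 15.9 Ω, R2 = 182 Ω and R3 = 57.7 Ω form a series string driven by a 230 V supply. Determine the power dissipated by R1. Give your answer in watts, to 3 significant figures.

12.9 W

The current is common to all series resistors; compute it, then apply P = I²R for the target.
R_total = 15.9 + 182 + 57.7 = 255.6 Ω
I = V / R_total = 230 / 255.6 = 0.8998 A
P_R1 = I² × R1 = (0.8998)² × 15.9 = 12.87 W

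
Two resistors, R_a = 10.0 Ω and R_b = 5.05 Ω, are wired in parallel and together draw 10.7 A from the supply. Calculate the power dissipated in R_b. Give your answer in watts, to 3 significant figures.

We need the common branch voltage; get it from I_total × R_eq, then P = V²/R for the branch.
1/R_eq = 1/10.0 + 1/5.05 ⇒ R_eq = 3.355 Ω
V = I_total × R_eq = 10.70 × 3.355 = 35.90 V
P_R_b = V² / R_b = (35.90)² / 5.05 = 255.3 W

255 W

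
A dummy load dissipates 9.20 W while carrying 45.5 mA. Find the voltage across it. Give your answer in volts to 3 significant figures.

202 V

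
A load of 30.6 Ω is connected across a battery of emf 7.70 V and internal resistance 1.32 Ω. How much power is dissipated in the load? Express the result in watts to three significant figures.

1.78 W

The internal resistance and the load are in series, so the same I flows through both; get I from ε/(r+R), then I²R for the load.
I = ε / (r + R) = 7.70 / (1.32 + 30.6) = 0.2412 A
P_load = I² R = (0.2412)² × 30.6 = 1.781 W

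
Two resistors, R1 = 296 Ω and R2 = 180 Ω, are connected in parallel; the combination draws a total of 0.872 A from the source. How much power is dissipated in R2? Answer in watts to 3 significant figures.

The branches share the same voltage, but only the total current is given — find V from the equivalent resistance first.
1/R_eq = 1/296 + 1/180 ⇒ R_eq = 111.9 Ω
V = I_total × R_eq = 0.8720 × 111.9 = 97.61 V
P_R2 = V² / R2 = (97.61)² / 180 = 52.93 W

52.9 W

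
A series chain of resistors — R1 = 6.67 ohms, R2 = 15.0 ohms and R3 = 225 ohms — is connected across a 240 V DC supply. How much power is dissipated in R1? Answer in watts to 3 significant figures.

Since the resistors are in series they all carry the loop current I = V/R_total; the power in any one is I²R.
R_total = 6.67 + 15.0 + 225 = 246.7 Ω
I = V / R_total = 240 / 246.7 = 0.9730 A
P_R1 = I² × R1 = (0.9730)² × 6.67 = 6.314 W

6.31 W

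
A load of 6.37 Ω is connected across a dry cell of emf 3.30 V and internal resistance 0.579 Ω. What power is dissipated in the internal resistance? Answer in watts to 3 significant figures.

Internal loss is I²r, with I set by the total series resistance r+R.
I = ε / (r + R) = 3.30 / (0.579 + 6.37) = 0.4749 A
P_int = I² r = (0.4749)² × 0.579 = 0.1306 W

0.131 W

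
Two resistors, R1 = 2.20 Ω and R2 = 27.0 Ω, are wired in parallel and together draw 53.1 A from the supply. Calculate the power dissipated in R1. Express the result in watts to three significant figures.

Parallel branches share V, not I — compute V via R_eq, then use V²/R for the target branch.
1/R_eq = 1/2.20 + 1/27.0 ⇒ R_eq = 2.034 Ω
V = I_total × R_eq = 53.10 × 2.034 = 108.0 V
P_R1 = V² / R1 = (108.0)² / 2.20 = 5304 W

5300 W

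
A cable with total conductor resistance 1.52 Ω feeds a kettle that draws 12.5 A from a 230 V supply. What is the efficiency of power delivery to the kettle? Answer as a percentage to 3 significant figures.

The cable carries the full 12.5 A.
P_line = I² R_line = (12.50)² × 1.52 = 237.5 W
P_source = V I = 230 × 12.50 = 2875 W; P_load = 2638 W
η = P_load / P_source = 2638 / 2875 = 0.9174

91.7 %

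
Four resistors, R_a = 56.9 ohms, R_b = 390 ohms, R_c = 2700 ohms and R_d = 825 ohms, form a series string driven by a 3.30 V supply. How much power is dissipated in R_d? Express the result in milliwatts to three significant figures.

0.569 mW

Every series element carries the same I. Get I from the total resistance, then P = I² × R_d.
R_total = 56.9 + 390 + 2700 + 825 = 3972 Ω
I = V / R_total = 3.30 / 3972 = 0.0008308 A
P_R_d = I² × R_d = (0.0008308)² × 825 = 0.0005695 W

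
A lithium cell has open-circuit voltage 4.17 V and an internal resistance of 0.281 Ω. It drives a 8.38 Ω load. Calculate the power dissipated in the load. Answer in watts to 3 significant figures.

1.94 W

The internal resistance and the load are in series, so the same I flows through both; get I from ε/(r+R), then I²R for the load.
I = ε / (r + R) = 4.17 / (0.281 + 8.38) = 0.4815 A
P_load = I² R = (0.4815)² × 8.38 = 1.943 W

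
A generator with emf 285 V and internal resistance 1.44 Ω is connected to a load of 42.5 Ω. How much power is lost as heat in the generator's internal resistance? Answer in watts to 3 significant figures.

60.6 W

Internal loss is I²r, with I set by the total series resistance r+R.
I = ε / (r + R) = 285 / (1.44 + 42.5) = 6.486 A
P_int = I² r = (6.486)² × 1.44 = 60.58 W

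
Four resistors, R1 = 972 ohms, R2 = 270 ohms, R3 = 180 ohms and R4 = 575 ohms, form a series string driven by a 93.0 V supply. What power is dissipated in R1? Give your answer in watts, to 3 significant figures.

The current is common to all series resistors; compute it, then apply P = I²R for the target.
R_total = 972 + 270 + 180 + 575 = 1997 Ω
I = V / R_total = 93.0 / 1997 = 0.04657 A
P_R1 = I² × R1 = (0.04657)² × 972 = 2.108 W

2.11 W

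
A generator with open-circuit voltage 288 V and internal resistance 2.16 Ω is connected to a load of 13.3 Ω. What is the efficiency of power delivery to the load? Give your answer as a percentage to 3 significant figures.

86.0 %

η = P_load/(P_load+P_int) = I²R/(I²R+I²r) = R/(R+r) — the I² cancels for series elements.
η = R / (R + r) = 13.3 / (13.3 + 2.16) = 0.8603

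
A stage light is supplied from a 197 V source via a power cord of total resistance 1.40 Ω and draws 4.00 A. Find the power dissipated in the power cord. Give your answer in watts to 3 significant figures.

Only the current and the line resistance are needed for the I²R loss.
The power cord carries the full 4.00 A.
P_line = I² R_line = (4.000)² × 1.40 = 22.40 W

22.4 W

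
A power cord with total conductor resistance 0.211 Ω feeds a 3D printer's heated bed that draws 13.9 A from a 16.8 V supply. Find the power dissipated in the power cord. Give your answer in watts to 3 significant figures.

The power cord and load are in series, so the same current flows in both; the loss is I²R_line.
The power cord carries the full 13.9 A.
P_line = I² R_line = (13.90)² × 0.211 = 40.77 W

40.8 W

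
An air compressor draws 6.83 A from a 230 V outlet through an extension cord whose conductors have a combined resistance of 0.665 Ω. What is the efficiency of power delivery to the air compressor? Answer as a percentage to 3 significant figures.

The extension cord carries the full 6.83 A.
P_line = I² R_line = (6.830)² × 0.665 = 31.02 W
P_source = V I = 230 × 6.830 = 1571 W; P_load = 1540 W
η = P_load / P_source = 1540 / 1571 = 0.9803

98.0 %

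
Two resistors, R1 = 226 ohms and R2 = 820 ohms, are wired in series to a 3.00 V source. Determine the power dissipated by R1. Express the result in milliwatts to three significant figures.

Series elements share the same current, so find I first, then use P = I²R.
R_total = 226 + 820 = 1046 Ω
I = V / R_total = 3.00 / 1046 = 0.002868 A
P_R1 = I² × R1 = (0.002868)² × 226 = 0.001859 W

1.86 mW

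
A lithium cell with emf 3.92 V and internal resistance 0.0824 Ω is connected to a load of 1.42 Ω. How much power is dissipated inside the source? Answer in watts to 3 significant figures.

0.561 W

The internal resistance carries the same current as the load; P_int = I²r.
I = ε / (r + R) = 3.92 / (0.0824 + 1.42) = 2.609 A
P_int = I² r = (2.609)² × 0.0824 = 0.5610 W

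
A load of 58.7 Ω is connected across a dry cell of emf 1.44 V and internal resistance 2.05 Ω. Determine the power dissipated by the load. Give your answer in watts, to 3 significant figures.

0.0330 W

The internal resistance and the load are in series, so the same I flows through both; get I from ε/(r+R), then I²R for the load.
I = ε / (r + R) = 1.44 / (2.05 + 58.7) = 0.02370 A
P_load = I² R = (0.02370)² × 58.7 = 0.03298 W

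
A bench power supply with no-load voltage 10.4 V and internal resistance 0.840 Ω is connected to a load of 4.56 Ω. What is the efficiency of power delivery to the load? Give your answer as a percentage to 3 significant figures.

Both r and R carry the same current, so the power split is just the resistance split: η = R/(R+r).
η = R / (R + r) = 4.56 / (4.56 + 0.840) = 0.8444

84.4 %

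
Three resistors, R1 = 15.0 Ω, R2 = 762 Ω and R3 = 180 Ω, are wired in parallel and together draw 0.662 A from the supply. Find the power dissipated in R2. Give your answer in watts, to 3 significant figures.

0.106 W

The branches share the same voltage, but only the total current is given — find V from the equivalent resistance first.
1/R_eq = 1/15.0 + 1/762 + 1/180 ⇒ R_eq = 13.60 Ω
V = I_total × R_eq = 0.6620 × 13.60 = 9.003 V
P_R2 = V² / R2 = (9.003)² / 762 = 0.1064 W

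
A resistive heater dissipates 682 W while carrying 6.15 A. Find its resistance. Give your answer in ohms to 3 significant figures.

Inverting the appropriate power form: R = P / I².
R = 682 / (6.150)² = 18.03 Ω

18.0 Ω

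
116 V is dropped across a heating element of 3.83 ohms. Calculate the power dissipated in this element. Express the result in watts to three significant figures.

3510 W

With V across and R both known, P = V²/R gives the dissipation directly.
P = (116 V)² / 3.83 Ω = 3513 W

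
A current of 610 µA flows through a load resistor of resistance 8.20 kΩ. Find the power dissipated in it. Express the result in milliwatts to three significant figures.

3.05 mW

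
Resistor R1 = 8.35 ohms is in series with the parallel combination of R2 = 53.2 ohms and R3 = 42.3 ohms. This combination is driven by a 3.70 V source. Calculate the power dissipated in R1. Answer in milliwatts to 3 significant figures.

First combine the parallel branches into one equivalent R_p, then R1 + R_p is a series pair.
R_p = (53.2×42.3)/(53.2+42.3) = 23.56 Ω
R_total = 8.35 + 23.56 = 31.91 Ω
I = V / R_total = 3.70 / 31.91 = 0.1159 A
All the current flows through R1; use P = I²R.
P_R1 = (0.1159)² × 8.35 = 0.1122 W

112 mW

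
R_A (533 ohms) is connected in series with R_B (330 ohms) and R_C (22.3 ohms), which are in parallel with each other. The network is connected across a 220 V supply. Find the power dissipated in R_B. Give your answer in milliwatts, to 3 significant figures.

209 mW

Reduce the parallel pair to R_p first; the network is then a simple series string.
R_p = (330×22.3)/(330+22.3) = 20.89 Ω
R_total = 533 + 20.89 = 553.9 Ω
I = V / R_total = 220 / 553.9 = 0.3972 A
Voltage across the parallel pair: V_p = I × R_p = 0.3972 × 20.89 = 8.297 V
R_B is across V_p, so use P = V²/R for that branch.
P_R_B = (8.297)² / 330 = 0.2086 W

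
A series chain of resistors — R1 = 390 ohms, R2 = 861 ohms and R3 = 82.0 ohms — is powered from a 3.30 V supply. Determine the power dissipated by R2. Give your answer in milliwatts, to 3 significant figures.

5.28 mW

Since the resistors are in series they all carry the loop current I = V/R_total; the power in any one is I²R.
R_total = 390 + 861 + 82.0 = 1333 Ω
I = V / R_total = 3.30 / 1333 = 0.002476 A
P_R2 = I² × R2 = (0.002476)² × 861 = 0.005277 W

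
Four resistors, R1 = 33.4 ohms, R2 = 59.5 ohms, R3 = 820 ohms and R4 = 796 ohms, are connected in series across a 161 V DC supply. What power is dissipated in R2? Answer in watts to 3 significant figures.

In a series string the same current flows through every resistor — find that current, then P = I²R for the one we want.
R_total = 33.4 + 59.5 + 820 + 796 = 1709 Ω
I = V / R_total = 161 / 1709 = 0.09421 A
P_R2 = I² × R2 = (0.09421)² × 59.5 = 0.5281 W

0.528 W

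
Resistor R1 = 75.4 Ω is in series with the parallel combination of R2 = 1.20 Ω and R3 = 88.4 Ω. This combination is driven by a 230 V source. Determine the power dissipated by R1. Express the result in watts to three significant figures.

680 W

First combine the parallel branches into one equivalent R_p, then R1 + R_p is a series pair.
R_p = (1.20×88.4)/(1.20+88.4) = 1.184 Ω
R_total = 75.4 + 1.184 = 76.58 Ω
I = V / R_total = 230 / 76.58 = 3.003 A
All the current flows through R1; use P = I²R.
P_R1 = (3.003)² × 75.4 = 680.1 W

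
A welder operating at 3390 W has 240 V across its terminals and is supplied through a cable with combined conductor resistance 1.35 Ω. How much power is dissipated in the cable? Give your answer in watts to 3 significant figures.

269 W

The cable and load are in series, so the same current flows in both; the loss is I²R_line.
I = P / V = 3390 / 240 = 14.12 A through the cable.
P_line = I² R_line = (14.12)² × 1.35 = 269.3 W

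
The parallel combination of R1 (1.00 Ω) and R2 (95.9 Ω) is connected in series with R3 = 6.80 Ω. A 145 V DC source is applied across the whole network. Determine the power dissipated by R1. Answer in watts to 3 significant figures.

339 W

Combine R1 and R2 into their parallel equivalent first, reducing the network to two series resistors.
R_p = (1.00×95.9)/(1.00+95.9) = 0.9897 Ω
R_total = R_p + 6.80 = 0.9897 + 6.80 = 7.790 Ω
I = V / R_total = 145 / 7.790 = 18.61 A
Voltage across the parallel pair: V_p = I × R_p = 18.61 × 0.9897 = 18.42 V
Use P = V²/R for R1 with V = V_p.
P_R1 = (18.42)² / 1.00 = 339.4 W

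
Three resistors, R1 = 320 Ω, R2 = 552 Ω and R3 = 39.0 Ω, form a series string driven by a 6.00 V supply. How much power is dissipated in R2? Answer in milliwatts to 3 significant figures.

Series elements share the same current, so find I first, then use P = I²R.
R_total = 320 + 552 + 39.0 = 911.0 Ω
I = V / R_total = 6.00 / 911.0 = 0.006586 A
P_R2 = I² × R2 = (0.006586)² × 552 = 0.02394 W

23.9 mW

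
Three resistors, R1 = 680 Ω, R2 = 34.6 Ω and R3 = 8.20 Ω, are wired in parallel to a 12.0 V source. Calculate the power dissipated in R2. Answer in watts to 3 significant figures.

4.16 W

Parallel branches share the same voltage; P = V²/R gives the branch power in one step.
P_R2 = V² / R2 = (12.0)² / 34.6 Ω = 4.162 W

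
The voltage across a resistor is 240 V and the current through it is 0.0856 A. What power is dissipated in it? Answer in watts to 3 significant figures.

20.5 W

With V and I both given, power follows immediately from P = V I.
P = 240 V × 0.08560 A = 20.54 W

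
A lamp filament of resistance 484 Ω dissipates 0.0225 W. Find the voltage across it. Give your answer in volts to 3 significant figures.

3.30 V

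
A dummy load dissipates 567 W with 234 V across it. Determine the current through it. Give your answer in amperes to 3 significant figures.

2.42 A

From P = V I = I²R = V²/R, with the two given quantities we get I = P / V.
I = 567 / 234 = 2.423 A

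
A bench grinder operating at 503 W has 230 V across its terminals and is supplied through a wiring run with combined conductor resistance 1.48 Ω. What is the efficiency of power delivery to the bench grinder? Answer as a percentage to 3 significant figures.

I = P / V = 503 / 230 = 2.187 A through the wiring run.
P_line = I² R_line = (2.187)² × 1.48 = 7.079 W
P_source = P_load + P_line = 503.0 + 7.079 = 510.1 W
η = P_load / P_source = 503.0 / 510.1 = 0.9861

98.6 %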